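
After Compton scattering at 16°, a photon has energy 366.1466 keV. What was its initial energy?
376.6000 keV

Convert final energy to wavelength (hc ≈ 1239.842 keV·pm):
λ' = hc/E' = 1239.842 / 366.1466 = 3.3862 pm

Calculate the Compton shift:
Δλ = λ_C(1 - cos(16°))
Δλ = 2.4263 × (1 - cos(16°))
Δλ = 0.0940 pm

Initial wavelength:
λ = λ' - Δλ = 3.3862 - 0.0940 = 3.2922 pm

Initial energy:
E = hc/λ = 1239.842 / 3.2922 = 376.6000 keV

(Intermediate values are shown rounded; full precision is carried through to the final answer.)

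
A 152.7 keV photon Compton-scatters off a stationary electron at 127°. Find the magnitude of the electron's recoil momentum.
1.2299e-22 kg·m/s

The electron is initially at rest, so by conservation of momentum:
p⃗_e = p⃗₀ − p⃗'  (incident photon momentum minus scattered photon momentum)

Photon momentum magnitudes (p = h/λ = E/c):
λ₀ = hc/E₀ = 8.1195 pm → p₀ = h/λ₀ = 8.1607e-23 kg·m/s
Δλ = λ_C(1 − cos 127°) = 3.8865 pm
λ' = 12.0060 pm → p' = h/λ' = 5.5190e-23 kg·m/s

The scattered photon makes angle θ = 127° with the incident direction, so by the law of cosines:
|p⃗_e|² = p₀² + p'² − 2p₀p'cos θ
|p⃗_e|² = (8.1607e-23)² + (5.5190e-23)² − 2·8.1607e-23·5.5190e-23·cos(127°)
|p⃗_e| = 1.2299e-22 kg·m/s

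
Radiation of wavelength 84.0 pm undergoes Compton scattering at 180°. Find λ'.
88.8526 pm

Using the Compton formula: λ' = λ + λ_C(1 − cos θ)

For θ = 180°, cos θ = -1 (exact) = -1.0000, so:
1 − cos 180° = 1 − (-1) = 2.0000

Δλ = λ_C × 2.0000 = 2.4263 × 2.0000 = 4.8526 pm

λ' = 84.0 + 4.8526 = 88.8526 pm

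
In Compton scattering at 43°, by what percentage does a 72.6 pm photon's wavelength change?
0.8978%

Calculate the Compton shift:
Δλ = λ_C(1 - cos(43°))
Δλ = 2.4263 × (1 - cos(43°))
Δλ = 2.4263 × 0.2686
Δλ = 0.6518 pm

Percentage change:
(Δλ/λ₀) × 100 = (0.6518/72.6) × 100
= 0.8978%

(Intermediate values are shown rounded; full precision is carried through to the final answer.)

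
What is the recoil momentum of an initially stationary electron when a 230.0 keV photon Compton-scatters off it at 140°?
1.8082e-22 kg·m/s

The electron is initially at rest, so by conservation of momentum:
p⃗_e = p⃗₀ − p⃗'  (incident photon momentum minus scattered photon momentum)

Photon momentum magnitudes (p = h/λ = E/c):
λ₀ = hc/E₀ = 5.3906 pm → p₀ = h/λ₀ = 1.2292e-22 kg·m/s
Δλ = λ_C(1 − cos 140°) = 4.2850 pm
λ' = 9.6756 pm → p' = h/λ' = 6.8482e-23 kg·m/s

The scattered photon makes angle θ = 140° with the incident direction, so by the law of cosines:
|p⃗_e|² = p₀² + p'² − 2p₀p'cos θ
|p⃗_e|² = (1.2292e-22)² + (6.8482e-23)² − 2·1.2292e-22·6.8482e-23·cos(140°)
|p⃗_e| = 1.8082e-22 kg·m/s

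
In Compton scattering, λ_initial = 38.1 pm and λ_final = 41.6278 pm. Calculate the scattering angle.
117.00°

First find the wavelength shift:
Δλ = λ' - λ = 41.6278 - 38.1 = 3.5278 pm

Using Δλ = λ_C(1 - cos θ), with λ_C = h/(m_e·c) ≈ 2.42631024 pm:
cos θ = 1 - Δλ/λ_C
cos θ = 1 - 3.5278/2.42631024
cos θ = -0.453977

θ = arccos(-0.453977)
θ = 117.00°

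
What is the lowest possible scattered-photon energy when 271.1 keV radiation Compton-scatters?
131.5343 keV (at θ = 180°)

The scattered photon has minimum energy when its wavelength is maximum, i.e., when the Compton shift Δλ = λ_C(1 − cos θ) is maximum. This occurs at θ = 180° (backscattering), giving Δλ_max = 2λ_C = 4.8526 pm.

Initial wavelength: λ₀ = hc/E₀ = 4.5734 pm
Maximum final wavelength: λ'_max = λ₀ + 2λ_C = 4.5734 + 4.8526 = 9.4260 pm
Minimum final energy: E'_min = hc/λ'_max = 131.5343 keV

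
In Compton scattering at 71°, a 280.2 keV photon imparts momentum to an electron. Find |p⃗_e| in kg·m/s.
1.5400e-22 kg·m/s

The electron is initially at rest, so by conservation of momentum:
p⃗_e = p⃗₀ − p⃗'  (incident photon momentum minus scattered photon momentum)

Photon momentum magnitudes (p = h/λ = E/c):
λ₀ = hc/E₀ = 4.4248 pm → p₀ = h/λ₀ = 1.4975e-22 kg·m/s
Δλ = λ_C(1 − cos 71°) = 1.6364 pm
λ' = 6.0612 pm → p' = h/λ' = 1.0932e-22 kg·m/s

The scattered photon makes angle θ = 71° with the incident direction, so by the law of cosines:
|p⃗_e|² = p₀² + p'² − 2p₀p'cos θ
|p⃗_e|² = (1.4975e-22)² + (1.0932e-22)² − 2·1.4975e-22·1.0932e-22·cos(71°)
|p⃗_e| = 1.5400e-22 kg·m/s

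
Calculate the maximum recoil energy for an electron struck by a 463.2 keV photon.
298.5312 keV

Maximum energy transfer occurs at θ = 180° (backscattering).

Initial photon: E₀ = 463.2 keV → λ₀ = 2.6767 pm

Maximum Compton shift (at 180°):
Δλ_max = 2λ_C = 2 × 2.4263 = 4.8526 pm

Final wavelength:
λ' = 2.6767 + 4.8526 = 7.5293 pm

Minimum photon energy (maximum energy to electron):
E'_min = hc/λ' = 164.6688 keV

Maximum electron kinetic energy:
K_max = E₀ - E'_min = 463.2000 - 164.6688 = 298.5312 keV

(Intermediate values are shown rounded; full precision is carried through to the final answer.)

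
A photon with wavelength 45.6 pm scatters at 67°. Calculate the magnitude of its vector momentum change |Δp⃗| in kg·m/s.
1.5793e-23 kg·m/s

Photon momentum magnitude is p = h/λ.

Initial momentum:
p₀ = h/λ = 6.6261e-34/4.5600e-11 = 1.4531e-23 kg·m/s

After scattering:
λ' = λ + Δλ = 45.6 + 1.4783 = 47.0783 pm
p' = h/λ' = 6.6261e-34/4.7078e-11 = 1.4075e-23 kg·m/s

Momentum is a vector; the scattered photon's direction makes angle θ = 67° with the incident direction. The magnitude of the vector change Δp⃗ = p⃗₀ − p⃗' is found from the law of cosines:
|Δp⃗|² = p₀² + p'² − 2p₀p'cos θ
|Δp⃗|² = (1.4531e-23)² + (1.4075e-23)² − 2·1.4531e-23·1.4075e-23·cos(67°)
|Δp⃗| = 1.5793e-23 kg·m/s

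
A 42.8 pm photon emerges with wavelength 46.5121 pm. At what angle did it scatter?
122.00°

First find the wavelength shift:
Δλ = λ' - λ = 46.5121 - 42.8 = 3.7121 pm

Using Δλ = λ_C(1 - cos θ), with λ_C = h/(m_e·c) ≈ 2.42631024 pm:
cos θ = 1 - Δλ/λ_C
cos θ = 1 - 3.7121/2.42631024
cos θ = -0.529936

θ = arccos(-0.529936)
θ = 122.00°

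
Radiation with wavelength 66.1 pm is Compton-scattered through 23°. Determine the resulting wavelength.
66.2929 pm

Using the Compton scattering formula:
λ' = λ + Δλ = λ + λ_C(1 - cos θ)

Given:
- Initial wavelength λ = 66.1 pm
- Scattering angle θ = 23°
- Compton wavelength λ_C ≈ 2.4263 pm

Calculate the shift:
Δλ = 2.4263 × (1 - cos(23°))
Δλ = 2.4263 × 0.0795
Δλ = 0.1929 pm

Final wavelength:
λ' = 66.1 + 0.1929 = 66.2929 pm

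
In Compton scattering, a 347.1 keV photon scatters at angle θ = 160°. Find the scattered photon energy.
149.7702 keV

First convert energy to wavelength:
λ = hc/E, with hc ≈ 1239.842 keV·pm (i.e. 1239.842 eV·nm)

For E = 347.1 keV = 347100 eV:
λ = 1239.842 keV·pm / 347.1 keV
λ = 3.5720 pm

Calculate the Compton shift:
Δλ = λ_C(1 - cos(160°)) = 2.4263 × 1.9397
Δλ = 4.7063 pm

Final wavelength:
λ' = 3.5720 + 4.7063 = 8.2783 pm

Final energy:
E' = hc/λ' = 1239.842 / 8.2783 = 149.7702 keV

(Intermediate values are shown rounded; full precision is carried through to the final answer.)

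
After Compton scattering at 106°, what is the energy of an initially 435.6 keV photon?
208.6792 keV

First convert energy to wavelength:
λ = hc/E, with hc ≈ 1239.842 keV·pm (i.e. 1239.842 eV·nm)

For E = 435.6 keV = 435600 eV:
λ = 1239.842 keV·pm / 435.6 keV
λ = 2.8463 pm

Calculate the Compton shift:
Δλ = λ_C(1 - cos(106°)) = 2.4263 × 1.2756
Δλ = 3.0951 pm

Final wavelength:
λ' = 2.8463 + 3.0951 = 5.9414 pm

Final energy:
E' = hc/λ' = 1239.842 / 5.9414 = 208.6792 keV

(Intermediate values are shown rounded; full precision is carried through to the final answer.)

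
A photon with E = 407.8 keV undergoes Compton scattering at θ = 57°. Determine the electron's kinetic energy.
108.6945 keV

By energy conservation: K_e = E_initial - E_final

First find the scattered photon energy:
Initial wavelength: λ = hc/E = 3.0403 pm
Compton shift: Δλ = λ_C(1 - cos(57°)) = 1.1048 pm
Final wavelength: λ' = 3.0403 + 1.1048 = 4.1452 pm
Final photon energy: E' = hc/λ' = 299.1055 keV

Electron kinetic energy:
K_e = E - E' = 407.8000 - 299.1055 = 108.6945 keV

(Intermediate values are shown rounded; full precision is carried through to the final answer.)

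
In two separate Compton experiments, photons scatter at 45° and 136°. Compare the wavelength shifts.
136° produces the larger shift by a factor of 5.870

Calculate both shifts using Δλ = λ_C(1 - cos θ):

For θ₁ = 45°:
Δλ₁ = 2.4263 × (1 - cos(45°))
Δλ₁ = 2.4263 × 0.2929
Δλ₁ = 0.7106 pm

For θ₂ = 136°:
Δλ₂ = 2.4263 × (1 - cos(136°))
Δλ₂ = 2.4263 × 1.7193
Δλ₂ = 4.1717 pm

The 136° angle produces the larger shift.
Ratio: 4.1717/0.7106 = 5.870

(Intermediate values are shown rounded; full precision is carried through to the final answer.)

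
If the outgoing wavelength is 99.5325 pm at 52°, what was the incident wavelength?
98.6000 pm

From λ' = λ + Δλ, we have λ = λ' - Δλ

First calculate the Compton shift:
Δλ = λ_C(1 - cos θ)
Δλ = 2.4263 × (1 - cos(52°))
Δλ = 2.4263 × 0.3843
Δλ = 0.9325 pm

Initial wavelength:
λ = λ' - Δλ
λ = 99.5325 - 0.9325
λ = 98.6000 pm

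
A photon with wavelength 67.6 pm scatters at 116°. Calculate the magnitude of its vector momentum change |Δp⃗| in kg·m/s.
1.6219e-23 kg·m/s

Photon momentum magnitude is p = h/λ.

Initial momentum:
p₀ = h/λ = 6.6261e-34/6.7600e-11 = 9.8019e-24 kg·m/s

After scattering:
λ' = λ + Δλ = 67.6 + 3.4899 = 71.0899 pm
p' = h/λ' = 6.6261e-34/7.1090e-11 = 9.3207e-24 kg·m/s

Momentum is a vector; the scattered photon's direction makes angle θ = 116° with the incident direction. The magnitude of the vector change Δp⃗ = p⃗₀ − p⃗' is found from the law of cosines:
|Δp⃗|² = p₀² + p'² − 2p₀p'cos θ
|Δp⃗|² = (9.8019e-24)² + (9.3207e-24)² − 2·9.8019e-24·9.3207e-24·cos(116°)
|Δp⃗| = 1.6219e-23 kg·m/s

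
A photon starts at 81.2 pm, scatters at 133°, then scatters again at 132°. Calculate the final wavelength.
89.3309 pm

Apply Compton shift twice:

First scattering at θ₁ = 133°:
Δλ₁ = λ_C(1 - cos(133°))
Δλ₁ = 2.4263 × 1.6820
Δλ₁ = 4.0810 pm

After first scattering:
λ₁ = 81.2 + 4.0810 = 85.2810 pm

Second scattering at θ₂ = 132°:
Δλ₂ = λ_C(1 - cos(132°))
Δλ₂ = 2.4263 × 1.6691
Δλ₂ = 4.0498 pm

Final wavelength:
λ₂ = 85.2810 + 4.0498 = 89.3309 pm

Total shift: Δλ_total = 4.0810 + 4.0498 = 8.1309 pm

(Intermediate values are shown rounded; full precision is carried through to the final answer.)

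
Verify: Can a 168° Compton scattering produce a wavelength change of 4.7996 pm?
Yes, consistent

Calculate the expected shift for θ = 168°:

Δλ_expected = λ_C(1 - cos(168°))
Δλ_expected = 2.4263 × (1 - cos(168°))
Δλ_expected = 2.4263 × 1.9781
Δλ_expected = 4.7996 pm

Given shift: 4.7996 pm
Expected shift: 4.7996 pm
Difference: 0.0000 pm

The values match. This is consistent with Compton scattering at the stated angle.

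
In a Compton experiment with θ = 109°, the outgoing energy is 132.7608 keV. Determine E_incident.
202.5000 keV

Convert final energy to wavelength (hc ≈ 1239.842 keV·pm):
λ' = hc/E' = 1239.842 / 132.7608 = 9.3389 pm

Calculate the Compton shift:
Δλ = λ_C(1 - cos(109°))
Δλ = 2.4263 × (1 - cos(109°))
Δλ = 3.2162 pm

Initial wavelength:
λ = λ' - Δλ = 9.3389 - 3.2162 = 6.1227 pm

Initial energy:
E = hc/λ = 1239.842 / 6.1227 = 202.5000 keV

(Intermediate values are shown rounded; full precision is carried through to the final answer.)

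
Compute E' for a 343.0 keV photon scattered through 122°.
169.2211 keV

First convert energy to wavelength:
λ = hc/E, with hc ≈ 1239.842 keV·pm (i.e. 1239.842 eV·nm)

For E = 343.0 keV = 343000 eV:
λ = 1239.842 keV·pm / 343.0 keV
λ = 3.6147 pm

Calculate the Compton shift:
Δλ = λ_C(1 - cos(122°)) = 2.4263 × 1.5299
Δλ = 3.7121 pm

Final wavelength:
λ' = 3.6147 + 3.7121 = 7.3268 pm

Final energy:
E' = hc/λ' = 1239.842 / 7.3268 = 169.2211 keV

(Intermediate values are shown rounded; full precision is carried through to the final answer.)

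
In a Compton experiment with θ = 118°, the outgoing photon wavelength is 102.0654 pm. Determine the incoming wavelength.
98.5000 pm

From λ' = λ + Δλ, we have λ = λ' - Δλ

First calculate the Compton shift:
Δλ = λ_C(1 - cos θ)
Δλ = 2.4263 × (1 - cos(118°))
Δλ = 2.4263 × 1.4695
Δλ = 3.5654 pm

Initial wavelength:
λ = λ' - Δλ
λ = 102.0654 - 3.5654
λ = 98.5000 pm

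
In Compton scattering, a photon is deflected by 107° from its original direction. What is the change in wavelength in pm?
3.1357 pm

Using the Compton scattering formula:
Δλ = λ_C(1 - cos θ)

where λ_C = h/(m_e·c) ≈ 2.4263 pm is the Compton wavelength of an electron.

For θ = 107°:
cos(107°) = -0.2924
1 - cos(107°) = 1.2924

Δλ = 2.4263 × 1.2924
Δλ = 3.1357 pm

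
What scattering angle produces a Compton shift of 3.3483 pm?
112.33°

From the Compton formula Δλ = λ_C(1 - cos θ), we can solve for θ:

cos θ = 1 - Δλ/λ_C

Given:
- Δλ = 3.3483 pm
- λ_C = h/(m_e·c) ≈ 2.42631024 pm

cos θ = 1 - 3.3483/2.42631024
cos θ = 1 - 1.379997
cos θ = -0.379997

θ = arccos(-0.379997)
θ = 112.33°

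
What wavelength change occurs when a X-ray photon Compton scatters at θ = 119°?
3.6026 pm

Using the Compton scattering formula:
Δλ = λ_C(1 - cos θ)

where λ_C = h/(m_e·c) ≈ 2.4263 pm is the Compton wavelength of an electron.

For θ = 119°:
cos(119°) = -0.4848
1 - cos(119°) = 1.4848

Δλ = 2.4263 × 1.4848
Δλ = 3.6026 pm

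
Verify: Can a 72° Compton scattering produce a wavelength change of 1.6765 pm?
Yes, consistent

Calculate the expected shift for θ = 72°:

Δλ_expected = λ_C(1 - cos(72°))
Δλ_expected = 2.4263 × (1 - cos(72°))
Δλ_expected = 2.4263 × 0.6910
Δλ_expected = 1.6765 pm

Given shift: 1.6765 pm
Expected shift: 1.6765 pm
Difference: 0.0000 pm

The values match. This is consistent with Compton scattering at the stated angle.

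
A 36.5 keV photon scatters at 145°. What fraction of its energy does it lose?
0.1150 (or 11.50%)

Calculate initial and final photon energies:

Initial: E₀ = 36.5 keV → λ₀ = 33.9683 pm
Compton shift: Δλ = 4.4138 pm
Final wavelength: λ' = 38.3821 pm
Final energy: E' = 32.3026 keV

Fractional energy loss:
(E₀ - E')/E₀ = (36.5000 - 32.3026)/36.5000
= 4.1974/36.5000
= 0.1150
= 11.50%

(Intermediate values are shown rounded; full precision is carried through to the final answer.)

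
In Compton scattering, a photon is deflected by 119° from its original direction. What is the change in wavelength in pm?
3.6026 pm

Using the Compton scattering formula:
Δλ = λ_C(1 - cos θ)

where λ_C = h/(m_e·c) ≈ 2.4263 pm is the Compton wavelength of an electron.

For θ = 119°:
cos(119°) = -0.4848
1 - cos(119°) = 1.4848

Δλ = 2.4263 × 1.4848
Δλ = 3.6026 pm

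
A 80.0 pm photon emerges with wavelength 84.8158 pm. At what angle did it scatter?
170.01°

First find the wavelength shift:
Δλ = λ' - λ = 84.8158 - 80.0 = 4.8158 pm

Using Δλ = λ_C(1 - cos θ), with λ_C = h/(m_e·c) ≈ 2.42631024 pm:
cos θ = 1 - Δλ/λ_C
cos θ = 1 - 4.8158/2.42631024
cos θ = -0.984825

θ = arccos(-0.984825)
θ = 170.01°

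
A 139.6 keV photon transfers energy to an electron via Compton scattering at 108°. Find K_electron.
36.7723 keV

By energy conservation: K_e = E_initial - E_final

First find the scattered photon energy:
Initial wavelength: λ = hc/E = 8.8814 pm
Compton shift: Δλ = λ_C(1 - cos(108°)) = 3.1761 pm
Final wavelength: λ' = 8.8814 + 3.1761 = 12.0575 pm
Final photon energy: E' = hc/λ' = 102.8277 keV

Electron kinetic energy:
K_e = E - E' = 139.6000 - 102.8277 = 36.7723 keV

(Intermediate values are shown rounded; full precision is carried through to the final answer.)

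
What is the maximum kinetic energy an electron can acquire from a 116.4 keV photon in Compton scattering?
36.4318 keV

Maximum energy transfer occurs at θ = 180° (backscattering).

Initial photon: E₀ = 116.4 keV → λ₀ = 10.6516 pm

Maximum Compton shift (at 180°):
Δλ_max = 2λ_C = 2 × 2.4263 = 4.8526 pm

Final wavelength:
λ' = 10.6516 + 4.8526 = 15.5042 pm

Minimum photon energy (maximum energy to electron):
E'_min = hc/λ' = 79.9682 keV

Maximum electron kinetic energy:
K_max = E₀ - E'_min = 116.4000 - 79.9682 = 36.4318 keV

(Intermediate values are shown rounded; full precision is carried through to the final answer.)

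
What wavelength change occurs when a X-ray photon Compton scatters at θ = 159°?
4.6915 pm

Using the Compton scattering formula:
Δλ = λ_C(1 - cos θ)

where λ_C = h/(m_e·c) ≈ 2.4263 pm is the Compton wavelength of an electron.

For θ = 159°:
cos(159°) = -0.9336
1 - cos(159°) = 1.9336

Δλ = 2.4263 × 1.9336
Δλ = 4.6915 pm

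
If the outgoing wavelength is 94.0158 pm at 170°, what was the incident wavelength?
89.2000 pm

From λ' = λ + Δλ, we have λ = λ' - Δλ

First calculate the Compton shift:
Δλ = λ_C(1 - cos θ)
Δλ = 2.4263 × (1 - cos(170°))
Δλ = 2.4263 × 1.9848
Δλ = 4.8158 pm

Initial wavelength:
λ = λ' - Δλ
λ = 94.0158 - 4.8158
λ = 89.2000 pm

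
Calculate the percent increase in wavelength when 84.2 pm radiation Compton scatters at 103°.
3.5298%

Calculate the Compton shift:
Δλ = λ_C(1 - cos(103°))
Δλ = 2.4263 × (1 - cos(103°))
Δλ = 2.4263 × 1.2250
Δλ = 2.9721 pm

Percentage change:
(Δλ/λ₀) × 100 = (2.9721/84.2) × 100
= 3.5298%

(Intermediate values are shown rounded; full precision is carried through to the final answer.)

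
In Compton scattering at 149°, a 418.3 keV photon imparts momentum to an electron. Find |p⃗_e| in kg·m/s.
3.0305e-22 kg·m/s

The electron is initially at rest, so by conservation of momentum:
p⃗_e = p⃗₀ − p⃗'  (incident photon momentum minus scattered photon momentum)

Photon momentum magnitudes (p = h/λ = E/c):
λ₀ = hc/E₀ = 2.9640 pm → p₀ = h/λ₀ = 2.2355e-22 kg·m/s
Δλ = λ_C(1 − cos 149°) = 4.5061 pm
λ' = 7.4701 pm → p' = h/λ' = 8.8702e-23 kg·m/s

The scattered photon makes angle θ = 149° with the incident direction, so by the law of cosines:
|p⃗_e|² = p₀² + p'² − 2p₀p'cos θ
|p⃗_e|² = (2.2355e-22)² + (8.8702e-23)² − 2·2.2355e-22·8.8702e-23·cos(149°)
|p⃗_e| = 3.0305e-22 kg·m/s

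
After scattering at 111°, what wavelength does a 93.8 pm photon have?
97.0958 pm

Using the Compton scattering formula:
λ' = λ + Δλ = λ + λ_C(1 - cos θ)

Given:
- Initial wavelength λ = 93.8 pm
- Scattering angle θ = 111°
- Compton wavelength λ_C ≈ 2.4263 pm

Calculate the shift:
Δλ = 2.4263 × (1 - cos(111°))
Δλ = 2.4263 × 1.3584
Δλ = 3.2958 pm

Final wavelength:
λ' = 93.8 + 3.2958 = 97.0958 pm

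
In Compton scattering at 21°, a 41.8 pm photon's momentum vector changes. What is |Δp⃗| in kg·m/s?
5.7668e-24 kg·m/s

Photon momentum magnitude is p = h/λ.

Initial momentum:
p₀ = h/λ = 6.6261e-34/4.1800e-11 = 1.5852e-23 kg·m/s

After scattering:
λ' = λ + Δλ = 41.8 + 0.1612 = 41.9612 pm
p' = h/λ' = 6.6261e-34/4.1961e-11 = 1.5791e-23 kg·m/s

Momentum is a vector; the scattered photon's direction makes angle θ = 21° with the incident direction. The magnitude of the vector change Δp⃗ = p⃗₀ − p⃗' is found from the law of cosines:
|Δp⃗|² = p₀² + p'² − 2p₀p'cos θ
|Δp⃗|² = (1.5852e-23)² + (1.5791e-23)² − 2·1.5852e-23·1.5791e-23·cos(21°)
|Δp⃗| = 5.7668e-24 kg·m/s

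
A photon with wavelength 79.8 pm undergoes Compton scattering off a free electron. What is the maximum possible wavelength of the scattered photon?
84.6526 pm (at θ = 180°)

The Compton shift is Δλ = λ_C(1 − cos θ).

Since cos θ ranges from −1 to 1, the factor (1 − cos θ) ranges from 0 to 2; the maximum shift occurs at θ = 180° (backscattering):
Δλ_max = 2λ_C = 2 × 2.4263 pm = 4.8526 pm

Maximum scattered wavelength:
λ'_max = λ₀ + Δλ_max = 79.8 + 4.8526 = 84.6526 pm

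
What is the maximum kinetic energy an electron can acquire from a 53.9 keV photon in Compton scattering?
9.3898 keV

Maximum energy transfer occurs at θ = 180° (backscattering).

Initial photon: E₀ = 53.9 keV → λ₀ = 23.0026 pm

Maximum Compton shift (at 180°):
Δλ_max = 2λ_C = 2 × 2.4263 = 4.8526 pm

Final wavelength:
λ' = 23.0026 + 4.8526 = 27.8553 pm

Minimum photon energy (maximum energy to electron):
E'_min = hc/λ' = 44.5102 keV

Maximum electron kinetic energy:
K_max = E₀ - E'_min = 53.9000 - 44.5102 = 9.3898 keV

(Intermediate values are shown rounded; full precision is carried through to the final answer.)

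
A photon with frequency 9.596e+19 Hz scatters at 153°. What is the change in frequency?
5.709e+19 Hz (decrease)

Convert frequency to wavelength (c = 299792458 m/s):
λ₀ = c/f₀ = 299792458/9.596e+19 = 3.1241398e-12 m = 3.1241 pm

Calculate Compton shift:
Δλ = λ_C(1 - cos(153°)) = 4.5882 pm

Final wavelength:
λ' = λ₀ + Δλ = 3.1241 + 4.5882 = 7.7123 pm

Final frequency:
f' = c/λ' = 299792458/7.7123083e-12 = 3.8871949e+19 Hz

Frequency shift (decrease):
Δf = f₀ - f' = 9.596e+19 - 3.8871949e+19 = 5.709e+19 Hz

(Intermediate values are shown rounded; full precision is carried through to the final answer.)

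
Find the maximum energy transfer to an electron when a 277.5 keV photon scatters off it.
144.4772 keV

Maximum energy transfer occurs at θ = 180° (backscattering).

Initial photon: E₀ = 277.5 keV → λ₀ = 4.4679 pm

Maximum Compton shift (at 180°):
Δλ_max = 2λ_C = 2 × 2.4263 = 4.8526 pm

Final wavelength:
λ' = 4.4679 + 4.8526 = 9.3205 pm

Minimum photon energy (maximum energy to electron):
E'_min = hc/λ' = 133.0228 keV

Maximum electron kinetic energy:
K_max = E₀ - E'_min = 277.5000 - 133.0228 = 144.4772 keV

(Intermediate values are shown rounded; full precision is carried through to the final answer.)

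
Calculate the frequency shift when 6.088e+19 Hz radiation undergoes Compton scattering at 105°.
2.331e+19 Hz (decrease)

Convert frequency to wavelength (c = 299792458 m/s):
λ₀ = c/f₀ = 299792458/6.088e+19 = 4.9243176e-12 m = 4.9243 pm

Calculate Compton shift:
Δλ = λ_C(1 - cos(105°)) = 3.0543 pm

Final wavelength:
λ' = λ₀ + Δλ = 4.9243 + 3.0543 = 7.9786 pm

Final frequency:
f' = c/λ' = 299792458/7.9786032e-12 = 3.7574554e+19 Hz

Frequency shift (decrease):
Δf = f₀ - f' = 6.088e+19 - 3.7574554e+19 = 2.331e+19 Hz

(Intermediate values are shown rounded; full precision is carried through to the final answer.)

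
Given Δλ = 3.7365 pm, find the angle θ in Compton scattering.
122.68°

From the Compton formula Δλ = λ_C(1 - cos θ), we can solve for θ:

cos θ = 1 - Δλ/λ_C

Given:
- Δλ = 3.7365 pm
- λ_C = h/(m_e·c) ≈ 2.42631024 pm

cos θ = 1 - 3.7365/2.42631024
cos θ = 1 - 1.539993
cos θ = -0.539993

θ = arccos(-0.539993)
θ = 122.68°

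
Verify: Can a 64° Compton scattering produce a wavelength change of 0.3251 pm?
No, inconsistent

Calculate the expected shift for θ = 64°:

Δλ_expected = λ_C(1 - cos(64°))
Δλ_expected = 2.4263 × (1 - cos(64°))
Δλ_expected = 2.4263 × 0.5616
Δλ_expected = 1.3627 pm

Given shift: 0.3251 pm
Expected shift: 1.3627 pm
Difference: 1.0376 pm

The values do not match. The given shift corresponds to θ ≈ 30.0°, not 64°.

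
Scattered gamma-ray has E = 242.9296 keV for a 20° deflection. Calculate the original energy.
250.1000 keV

Convert final energy to wavelength (hc ≈ 1239.842 keV·pm):
λ' = hc/E' = 1239.842 / 242.9296 = 5.1037 pm

Calculate the Compton shift:
Δλ = λ_C(1 - cos(20°))
Δλ = 2.4263 × (1 - cos(20°))
Δλ = 0.1463 pm

Initial wavelength:
λ = λ' - Δλ = 5.1037 - 0.1463 = 4.9574 pm

Initial energy:
E = hc/λ = 1239.842 / 4.9574 = 250.1000 keV

(Intermediate values are shown rounded; full precision is carried through to the final answer.)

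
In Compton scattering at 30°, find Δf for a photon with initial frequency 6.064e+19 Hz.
3.741e+18 Hz (decrease)

Convert frequency to wavelength (c = 299792458 m/s):
λ₀ = c/f₀ = 299792458/6.064e+19 = 4.9438070e-12 m = 4.9438 pm

Calculate Compton shift:
Δλ = λ_C(1 - cos(30°)) = 0.3251 pm

Final wavelength:
λ' = λ₀ + Δλ = 4.9438 + 0.3251 = 5.2689 pm

Final frequency:
f' = c/λ' = 299792458/5.2688710e-12 = 5.6898804e+19 Hz

Frequency shift (decrease):
Δf = f₀ - f' = 6.064e+19 - 5.6898804e+19 = 3.741e+18 Hz

(Intermediate values are shown rounded; full precision is carried through to the final answer.)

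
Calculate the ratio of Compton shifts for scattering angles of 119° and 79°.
119° produces the larger shift by a factor of 1.835

Calculate both shifts using Δλ = λ_C(1 - cos θ):

For θ₁ = 79°:
Δλ₁ = 2.4263 × (1 - cos(79°))
Δλ₁ = 2.4263 × 0.8092
Δλ₁ = 1.9633 pm

For θ₂ = 119°:
Δλ₂ = 2.4263 × (1 - cos(119°))
Δλ₂ = 2.4263 × 1.4848
Δλ₂ = 3.6026 pm

The 119° angle produces the larger shift.
Ratio: 3.6026/1.9633 = 1.835

(Intermediate values are shown rounded; full precision is carried through to the final answer.)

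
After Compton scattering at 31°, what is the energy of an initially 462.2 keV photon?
409.3190 keV

First convert energy to wavelength:
λ = hc/E, with hc ≈ 1239.842 keV·pm (i.e. 1239.842 eV·nm)

For E = 462.2 keV = 462200 eV:
λ = 1239.842 keV·pm / 462.2 keV
λ = 2.6825 pm

Calculate the Compton shift:
Δλ = λ_C(1 - cos(31°)) = 2.4263 × 0.1428
Δλ = 0.3466 pm

Final wavelength:
λ' = 2.6825 + 0.3466 = 3.0290 pm

Final energy:
E' = hc/λ' = 1239.842 / 3.0290 = 409.3190 keV

(Intermediate values are shown rounded; full precision is carried through to the final answer.)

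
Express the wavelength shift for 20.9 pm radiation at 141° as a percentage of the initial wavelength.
20.6311%

Calculate the Compton shift:
Δλ = λ_C(1 - cos(141°))
Δλ = 2.4263 × (1 - cos(141°))
Δλ = 2.4263 × 1.7771
Δλ = 4.3119 pm

Percentage change:
(Δλ/λ₀) × 100 = (4.3119/20.9) × 100
= 20.6311%

(Intermediate values are shown rounded; full precision is carried through to the final answer.)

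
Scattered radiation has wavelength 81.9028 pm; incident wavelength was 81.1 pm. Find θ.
48.00°

First find the wavelength shift:
Δλ = λ' - λ = 81.9028 - 81.1 = 0.8028 pm

Using Δλ = λ_C(1 - cos θ), with λ_C = h/(m_e·c) ≈ 2.42631024 pm:
cos θ = 1 - Δλ/λ_C
cos θ = 1 - 0.8028/2.42631024
cos θ = 0.669127

θ = arccos(0.669127)
θ = 48.00°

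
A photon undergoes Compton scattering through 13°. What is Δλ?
0.0622 pm

Using the Compton scattering formula:
Δλ = λ_C(1 - cos θ)

where λ_C = h/(m_e·c) ≈ 2.4263 pm is the Compton wavelength of an electron.

For θ = 13°:
cos(13°) = 0.9744
1 - cos(13°) = 0.0256

Δλ = 2.4263 × 0.0256
Δλ = 0.0622 pm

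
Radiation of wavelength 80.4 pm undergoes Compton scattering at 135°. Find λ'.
84.5420 pm

Using the Compton formula: λ' = λ + λ_C(1 − cos θ)

For θ = 135°, cos θ = -√2/2 (exact) ≈ -0.7071, so:
1 − cos 135° = 1 − (-√2/2) ≈ 1.7071

Δλ = λ_C × 1.7071 = 2.4263 × 1.7071 = 4.1420 pm

λ' = 80.4 + 4.1420 = 84.5420 pm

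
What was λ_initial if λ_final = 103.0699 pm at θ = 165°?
98.3000 pm

From λ' = λ + Δλ, we have λ = λ' - Δλ

First calculate the Compton shift:
Δλ = λ_C(1 - cos θ)
Δλ = 2.4263 × (1 - cos(165°))
Δλ = 2.4263 × 1.9659
Δλ = 4.7699 pm

Initial wavelength:
λ = λ' - Δλ
λ = 103.0699 - 4.7699
λ = 98.3000 pm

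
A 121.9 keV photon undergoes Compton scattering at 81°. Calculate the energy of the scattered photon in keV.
101.4789 keV

First convert energy to wavelength:
λ = hc/E, with hc ≈ 1239.842 keV·pm (i.e. 1239.842 eV·nm)

For E = 121.9 keV = 121900 eV:
λ = 1239.842 keV·pm / 121.9 keV
λ = 10.1710 pm

Calculate the Compton shift:
Δλ = λ_C(1 - cos(81°)) = 2.4263 × 0.8436
Δλ = 2.0468 pm

Final wavelength:
λ' = 10.1710 + 2.0468 = 12.2177 pm

Final energy:
E' = hc/λ' = 1239.842 / 12.2177 = 101.4789 keV

(Intermediate values are shown rounded; full precision is carried through to the final answer.)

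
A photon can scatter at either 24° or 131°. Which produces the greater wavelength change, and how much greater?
131° produces the larger shift by a factor of 19.155

Calculate both shifts using Δλ = λ_C(1 - cos θ):

For θ₁ = 24°:
Δλ₁ = 2.4263 × (1 - cos(24°))
Δλ₁ = 2.4263 × 0.0865
Δλ₁ = 0.2098 pm

For θ₂ = 131°:
Δλ₂ = 2.4263 × (1 - cos(131°))
Δλ₂ = 2.4263 × 1.6561
Δλ₂ = 4.0181 pm

The 131° angle produces the larger shift.
Ratio: 4.0181/0.2098 = 19.155

(Intermediate values are shown rounded; full precision is carried through to the final answer.)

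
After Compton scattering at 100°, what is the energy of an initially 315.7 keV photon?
183.0048 keV

First convert energy to wavelength:
λ = hc/E, with hc ≈ 1239.842 keV·pm (i.e. 1239.842 eV·nm)

For E = 315.7 keV = 315700 eV:
λ = 1239.842 keV·pm / 315.7 keV
λ = 3.9273 pm

Calculate the Compton shift:
Δλ = λ_C(1 - cos(100°)) = 2.4263 × 1.1736
Δλ = 2.8476 pm

Final wavelength:
λ' = 3.9273 + 2.8476 = 6.7749 pm

Final energy:
E' = hc/λ' = 1239.842 / 6.7749 = 183.0048 keV

(Intermediate values are shown rounded; full precision is carried through to the final answer.)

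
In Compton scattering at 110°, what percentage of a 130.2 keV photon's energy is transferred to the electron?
0.2548 (or 25.48%)

Calculate initial and final photon energies:

Initial: E₀ = 130.2 keV → λ₀ = 9.5226 pm
Compton shift: Δλ = 3.2562 pm
Final wavelength: λ' = 12.7788 pm
Final energy: E' = 97.0237 keV

Fractional energy loss:
(E₀ - E')/E₀ = (130.2000 - 97.0237)/130.2000
= 33.1763/130.2000
= 0.2548
= 25.48%

(Intermediate values are shown rounded; full precision is carried through to the final answer.)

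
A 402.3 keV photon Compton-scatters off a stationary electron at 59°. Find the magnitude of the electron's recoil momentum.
1.8967e-22 kg·m/s

The electron is initially at rest, so by conservation of momentum:
p⃗_e = p⃗₀ − p⃗'  (incident photon momentum minus scattered photon momentum)

Photon momentum magnitudes (p = h/λ = E/c):
λ₀ = hc/E₀ = 3.0819 pm → p₀ = h/λ₀ = 2.1500e-22 kg·m/s
Δλ = λ_C(1 − cos 59°) = 1.1767 pm
λ' = 4.2586 pm → p' = h/λ' = 1.5559e-22 kg·m/s

The scattered photon makes angle θ = 59° with the incident direction, so by the law of cosines:
|p⃗_e|² = p₀² + p'² − 2p₀p'cos θ
|p⃗_e|² = (2.1500e-22)² + (1.5559e-22)² − 2·2.1500e-22·1.5559e-22·cos(59°)
|p⃗_e| = 1.8967e-22 kg·m/s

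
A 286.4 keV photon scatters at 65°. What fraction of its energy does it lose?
0.2445 (or 24.45%)

Calculate initial and final photon energies:

Initial: E₀ = 286.4 keV → λ₀ = 4.3291 pm
Compton shift: Δλ = 1.4009 pm
Final wavelength: λ' = 5.7300 pm
Final energy: E' = 216.3787 keV

Fractional energy loss:
(E₀ - E')/E₀ = (286.4000 - 216.3787)/286.4000
= 70.0213/286.4000
= 0.2445
= 24.45%

(Intermediate values are shown rounded; full precision is carried through to the final answer.)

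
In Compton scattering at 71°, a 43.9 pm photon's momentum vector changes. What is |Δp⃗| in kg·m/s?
1.7220e-23 kg·m/s

Photon momentum magnitude is p = h/λ.

Initial momentum:
p₀ = h/λ = 6.6261e-34/4.3900e-11 = 1.5094e-23 kg·m/s

After scattering:
λ' = λ + Δλ = 43.9 + 1.6364 = 45.5364 pm
p' = h/λ' = 6.6261e-34/4.5536e-11 = 1.4551e-23 kg·m/s

Momentum is a vector; the scattered photon's direction makes angle θ = 71° with the incident direction. The magnitude of the vector change Δp⃗ = p⃗₀ − p⃗' is found from the law of cosines:
|Δp⃗|² = p₀² + p'² − 2p₀p'cos θ
|Δp⃗|² = (1.5094e-23)² + (1.4551e-23)² − 2·1.5094e-23·1.4551e-23·cos(71°)
|Δp⃗| = 1.7220e-23 kg·m/s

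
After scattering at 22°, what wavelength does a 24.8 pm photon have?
24.9767 pm

Using the Compton scattering formula:
λ' = λ + Δλ = λ + λ_C(1 - cos θ)

Given:
- Initial wavelength λ = 24.8 pm
- Scattering angle θ = 22°
- Compton wavelength λ_C ≈ 2.4263 pm

Calculate the shift:
Δλ = 2.4263 × (1 - cos(22°))
Δλ = 2.4263 × 0.0728
Δλ = 0.1767 pm

Final wavelength:
λ' = 24.8 + 0.1767 = 24.9767 pm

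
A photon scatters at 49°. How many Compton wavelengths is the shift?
0.3439 λ_C

The Compton shift formula is:
Δλ = λ_C(1 - cos θ)

Dividing both sides by λ_C:
Δλ/λ_C = 1 - cos θ

For θ = 49°:
Δλ/λ_C = 1 - cos(49°)
Δλ/λ_C = 1 - 0.6561
Δλ/λ_C = 0.3439

This means the shift is 0.3439 × λ_C = 0.8345 pm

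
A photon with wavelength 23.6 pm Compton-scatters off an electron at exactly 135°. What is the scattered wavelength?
27.7420 pm

Using the Compton formula: λ' = λ + λ_C(1 − cos θ)

For θ = 135°, cos θ = -√2/2 (exact) ≈ -0.7071, so:
1 − cos 135° = 1 − (-√2/2) ≈ 1.7071

Δλ = λ_C × 1.7071 = 2.4263 × 1.7071 = 4.1420 pm

λ' = 23.6 + 4.1420 = 27.7420 pm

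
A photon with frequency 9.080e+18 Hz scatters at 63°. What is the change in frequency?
3.503e+17 Hz (decrease)

Convert frequency to wavelength (c = 299792458 m/s):
λ₀ = c/f₀ = 299792458/9.080e+18 = 3.3016791e-11 m = 33.0168 pm

Calculate Compton shift:
Δλ = λ_C(1 - cos(63°)) = 1.3248 pm

Final wavelength:
λ' = λ₀ + Δλ = 33.0168 + 1.3248 = 34.3416 pm

Final frequency:
f' = c/λ' = 299792458/3.4341579e-11 = 8.7297226e+18 Hz

Frequency shift (decrease):
Δf = f₀ - f' = 9.080e+18 - 8.7297226e+18 = 3.503e+17 Hz

(Intermediate values are shown rounded; full precision is carried through to the final answer.)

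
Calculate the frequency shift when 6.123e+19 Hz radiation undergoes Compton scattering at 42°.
6.914e+18 Hz (decrease)

Convert frequency to wavelength (c = 299792458 m/s):
λ₀ = c/f₀ = 299792458/6.123e+19 = 4.8961695e-12 m = 4.8962 pm

Calculate Compton shift:
Δλ = λ_C(1 - cos(42°)) = 0.6232 pm

Final wavelength:
λ' = λ₀ + Δλ = 4.8962 + 0.6232 = 5.5194 pm

Final frequency:
f' = c/λ' = 299792458/5.5193798e-12 = 5.4316330e+19 Hz

Frequency shift (decrease):
Δf = f₀ - f' = 6.123e+19 - 5.4316330e+19 = 6.914e+18 Hz

(Intermediate values are shown rounded; full precision is carried through to the final answer.)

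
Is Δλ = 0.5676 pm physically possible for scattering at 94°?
No, inconsistent

Calculate the expected shift for θ = 94°:

Δλ_expected = λ_C(1 - cos(94°))
Δλ_expected = 2.4263 × (1 - cos(94°))
Δλ_expected = 2.4263 × 1.0698
Δλ_expected = 2.5956 pm

Given shift: 0.5676 pm
Expected shift: 2.5956 pm
Difference: 2.0279 pm

The values do not match. The given shift corresponds to θ ≈ 40.0°, not 94°.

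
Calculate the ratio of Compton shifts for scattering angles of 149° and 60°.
149° produces the larger shift by a factor of 3.714

Calculate both shifts using Δλ = λ_C(1 - cos θ):

For θ₁ = 60°:
Δλ₁ = 2.4263 × (1 - cos(60°))
Δλ₁ = 2.4263 × 0.5000
Δλ₁ = 1.2132 pm

For θ₂ = 149°:
Δλ₂ = 2.4263 × (1 - cos(149°))
Δλ₂ = 2.4263 × 1.8572
Δλ₂ = 4.5061 pm

The 149° angle produces the larger shift.
Ratio: 4.5061/1.2132 = 3.714

(Intermediate values are shown rounded; full precision is carried through to the final answer.)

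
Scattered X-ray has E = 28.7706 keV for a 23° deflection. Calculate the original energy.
28.9000 keV

Convert final energy to wavelength (hc ≈ 1239.842 keV·pm):
λ' = hc/E' = 1239.842 / 28.7706 = 43.0941 pm

Calculate the Compton shift:
Δλ = λ_C(1 - cos(23°))
Δλ = 2.4263 × (1 - cos(23°))
Δλ = 0.1929 pm

Initial wavelength:
λ = λ' - Δλ = 43.0941 - 0.1929 = 42.9012 pm

Initial energy:
E = hc/λ = 1239.842 / 42.9012 = 28.9000 keV

(Intermediate values are shown rounded; full precision is carried through to the final answer.)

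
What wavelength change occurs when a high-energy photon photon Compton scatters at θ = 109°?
3.2162 pm

Using the Compton scattering formula:
Δλ = λ_C(1 - cos θ)

where λ_C = h/(m_e·c) ≈ 2.4263 pm is the Compton wavelength of an electron.

For θ = 109°:
cos(109°) = -0.3256
1 - cos(109°) = 1.3256

Δλ = 2.4263 × 1.3256
Δλ = 3.2162 pm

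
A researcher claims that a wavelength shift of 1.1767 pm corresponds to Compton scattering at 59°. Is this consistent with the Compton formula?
Yes, consistent

Calculate the expected shift for θ = 59°:

Δλ_expected = λ_C(1 - cos(59°))
Δλ_expected = 2.4263 × (1 - cos(59°))
Δλ_expected = 2.4263 × 0.4850
Δλ_expected = 1.1767 pm

Given shift: 1.1767 pm
Expected shift: 1.1767 pm
Difference: 0.0000 pm

The values match. This is consistent with Compton scattering at the stated angle.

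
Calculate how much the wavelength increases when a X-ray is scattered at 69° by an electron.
1.5568 pm

Using the Compton scattering formula:
Δλ = λ_C(1 - cos θ)

where λ_C = h/(m_e·c) ≈ 2.4263 pm is the Compton wavelength of an electron.

For θ = 69°:
cos(69°) = 0.3584
1 - cos(69°) = 0.6416

Δλ = 2.4263 × 0.6416
Δλ = 1.5568 pm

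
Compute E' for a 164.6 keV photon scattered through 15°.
162.8130 keV

First convert energy to wavelength:
λ = hc/E, with hc ≈ 1239.842 keV·pm (i.e. 1239.842 eV·nm)

For E = 164.6 keV = 164600 eV:
λ = 1239.842 keV·pm / 164.6 keV
λ = 7.5325 pm

Calculate the Compton shift:
Δλ = λ_C(1 - cos(15°)) = 2.4263 × 0.0341
Δλ = 0.0827 pm

Final wavelength:
λ' = 7.5325 + 0.0827 = 7.6151 pm

Final energy:
E' = hc/λ' = 1239.842 / 7.6151 = 162.8130 keV

(Intermediate values are shown rounded; full precision is carried through to the final answer.)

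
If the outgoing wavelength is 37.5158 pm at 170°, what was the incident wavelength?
32.7000 pm

From λ' = λ + Δλ, we have λ = λ' - Δλ

First calculate the Compton shift:
Δλ = λ_C(1 - cos θ)
Δλ = 2.4263 × (1 - cos(170°))
Δλ = 2.4263 × 1.9848
Δλ = 4.8158 pm

Initial wavelength:
λ = λ' - Δλ
λ = 37.5158 - 4.8158
λ = 32.7000 pm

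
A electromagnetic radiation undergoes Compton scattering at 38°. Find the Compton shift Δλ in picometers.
0.5144 pm

Using the Compton scattering formula:
Δλ = λ_C(1 - cos θ)

where λ_C = h/(m_e·c) ≈ 2.4263 pm is the Compton wavelength of an electron.

For θ = 38°:
cos(38°) = 0.7880
1 - cos(38°) = 0.2120

Δλ = 2.4263 × 0.2120
Δλ = 0.5144 pm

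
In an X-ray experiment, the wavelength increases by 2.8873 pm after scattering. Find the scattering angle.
100.95°

From the Compton formula Δλ = λ_C(1 - cos θ), we can solve for θ:

cos θ = 1 - Δλ/λ_C

Given:
- Δλ = 2.8873 pm
- λ_C = h/(m_e·c) ≈ 2.42631024 pm

cos θ = 1 - 2.8873/2.42631024
cos θ = 1 - 1.189996
cos θ = -0.189996

θ = arccos(-0.189996)
θ = 100.95°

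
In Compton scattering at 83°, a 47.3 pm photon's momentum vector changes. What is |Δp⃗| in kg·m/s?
1.8170e-23 kg·m/s

Photon momentum magnitude is p = h/λ.

Initial momentum:
p₀ = h/λ = 6.6261e-34/4.7300e-11 = 1.4009e-23 kg·m/s

After scattering:
λ' = λ + Δλ = 47.3 + 2.1306 = 49.4306 pm
p' = h/λ' = 6.6261e-34/4.9431e-11 = 1.3405e-23 kg·m/s

Momentum is a vector; the scattered photon's direction makes angle θ = 83° with the incident direction. The magnitude of the vector change Δp⃗ = p⃗₀ − p⃗' is found from the law of cosines:
|Δp⃗|² = p₀² + p'² − 2p₀p'cos θ
|Δp⃗|² = (1.4009e-23)² + (1.3405e-23)² − 2·1.4009e-23·1.3405e-23·cos(83°)
|Δp⃗| = 1.8170e-23 kg·m/s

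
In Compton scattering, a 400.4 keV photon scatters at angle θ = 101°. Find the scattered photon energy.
207.1312 keV

First convert energy to wavelength:
λ = hc/E, with hc ≈ 1239.842 keV·pm (i.e. 1239.842 eV·nm)

For E = 400.4 keV = 400400 eV:
λ = 1239.842 keV·pm / 400.4 keV
λ = 3.0965 pm

Calculate the Compton shift:
Δλ = λ_C(1 - cos(101°)) = 2.4263 × 1.1908
Δλ = 2.8893 pm

Final wavelength:
λ' = 3.0965 + 2.8893 = 5.9858 pm

Final energy:
E' = hc/λ' = 1239.842 / 5.9858 = 207.1312 keV

(Intermediate values are shown rounded; full precision is carried through to the final answer.)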